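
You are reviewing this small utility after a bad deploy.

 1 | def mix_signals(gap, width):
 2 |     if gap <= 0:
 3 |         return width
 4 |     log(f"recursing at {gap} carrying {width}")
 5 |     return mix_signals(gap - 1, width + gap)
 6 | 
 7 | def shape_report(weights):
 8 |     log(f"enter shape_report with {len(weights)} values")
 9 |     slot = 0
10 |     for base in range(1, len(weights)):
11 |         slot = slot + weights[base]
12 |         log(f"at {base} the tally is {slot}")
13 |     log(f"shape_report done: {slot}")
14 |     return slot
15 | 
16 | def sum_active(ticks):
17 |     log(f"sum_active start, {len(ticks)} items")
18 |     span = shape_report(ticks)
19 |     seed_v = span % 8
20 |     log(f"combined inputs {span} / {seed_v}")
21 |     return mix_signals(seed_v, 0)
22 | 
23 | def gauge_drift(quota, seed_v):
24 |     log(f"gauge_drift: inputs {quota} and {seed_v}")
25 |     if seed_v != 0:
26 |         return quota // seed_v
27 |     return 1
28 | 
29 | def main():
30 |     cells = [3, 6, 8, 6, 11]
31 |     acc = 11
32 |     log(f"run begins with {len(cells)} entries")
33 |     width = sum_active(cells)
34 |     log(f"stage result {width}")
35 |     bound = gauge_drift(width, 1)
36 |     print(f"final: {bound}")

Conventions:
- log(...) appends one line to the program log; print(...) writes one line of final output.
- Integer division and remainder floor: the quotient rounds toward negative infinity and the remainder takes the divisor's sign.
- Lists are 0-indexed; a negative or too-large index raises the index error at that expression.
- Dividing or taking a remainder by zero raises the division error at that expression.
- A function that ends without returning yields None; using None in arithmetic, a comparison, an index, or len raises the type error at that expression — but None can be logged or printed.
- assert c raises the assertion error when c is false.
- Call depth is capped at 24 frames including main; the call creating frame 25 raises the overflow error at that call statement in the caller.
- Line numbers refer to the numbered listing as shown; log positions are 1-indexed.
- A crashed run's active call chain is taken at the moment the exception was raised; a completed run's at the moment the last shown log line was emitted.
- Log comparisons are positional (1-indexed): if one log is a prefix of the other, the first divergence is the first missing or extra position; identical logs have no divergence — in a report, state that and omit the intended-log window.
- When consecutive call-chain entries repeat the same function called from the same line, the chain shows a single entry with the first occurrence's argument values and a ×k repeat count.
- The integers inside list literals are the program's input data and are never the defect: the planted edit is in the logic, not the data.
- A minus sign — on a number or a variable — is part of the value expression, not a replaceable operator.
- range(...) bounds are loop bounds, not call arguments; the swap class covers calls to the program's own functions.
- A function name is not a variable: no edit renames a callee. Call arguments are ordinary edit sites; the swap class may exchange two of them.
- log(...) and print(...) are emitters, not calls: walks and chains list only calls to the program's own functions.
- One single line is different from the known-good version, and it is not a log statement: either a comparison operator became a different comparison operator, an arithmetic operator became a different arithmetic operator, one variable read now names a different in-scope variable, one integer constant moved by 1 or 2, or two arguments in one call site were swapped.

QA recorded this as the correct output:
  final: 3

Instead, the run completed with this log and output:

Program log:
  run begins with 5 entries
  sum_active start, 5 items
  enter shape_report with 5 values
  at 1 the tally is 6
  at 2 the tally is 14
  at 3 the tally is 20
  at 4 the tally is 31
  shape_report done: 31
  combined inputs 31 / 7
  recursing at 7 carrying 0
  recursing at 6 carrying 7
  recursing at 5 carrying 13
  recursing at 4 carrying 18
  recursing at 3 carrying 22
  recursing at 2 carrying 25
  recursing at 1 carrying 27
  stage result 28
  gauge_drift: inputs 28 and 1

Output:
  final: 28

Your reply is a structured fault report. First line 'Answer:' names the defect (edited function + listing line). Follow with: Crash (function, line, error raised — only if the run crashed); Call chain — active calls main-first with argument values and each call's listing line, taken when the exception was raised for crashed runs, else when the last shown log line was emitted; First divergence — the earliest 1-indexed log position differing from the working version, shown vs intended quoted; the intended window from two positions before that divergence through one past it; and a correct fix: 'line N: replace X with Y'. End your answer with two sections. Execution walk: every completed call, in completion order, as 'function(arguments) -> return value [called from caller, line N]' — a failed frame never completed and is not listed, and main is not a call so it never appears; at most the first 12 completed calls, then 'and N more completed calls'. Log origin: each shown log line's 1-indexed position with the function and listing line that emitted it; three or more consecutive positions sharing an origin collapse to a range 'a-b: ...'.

Answer: the defect is in shape_report at line 10.
The tell: Position 4 is the first bad log line: 'at 1 the tally is 6' should read 'at 0 the tally is 3'.
Call chain: main -> gauge_drift(28, 1) (called at line 35).
First divergence: position 4 — the shown line 'at 1 the tally is 6' should read 'at 0 the tally is 3'.
Intended log window:
  2: sum_active start, 5 items
  3: enter shape_report with 5 values
  4: at 0 the tally is 3
  5: at 1 the tally is 9
Execution walk:
  shape_report([3, 6, 8, 6, 11]) -> 31  [called from sum_active, line 18]
  mix_signals(0, 28) -> 28  [called from mix_signals, line 5]
  mix_signals(1, 27) -> 28  [called from mix_signals, line 5]
  mix_signals(2, 25) -> 28  [called from mix_signals, line 5]
  mix_signals(3, 22) -> 28  [called from mix_signals, line 5]
  mix_signals(4, 18) -> 28  [called from mix_signals, line 5]
  mix_signals(5, 13) -> 28  [called from mix_signals, line 5]
  mix_signals(6, 7) -> 28  [called from mix_signals, line 5]
  mix_signals(7, 0) -> 28  [called from sum_active, line 21]
  sum_active([3, 6, 8, 6, 11]) -> 28  [called from main, line 33]
  gauge_drift(28, 1) -> 28  [called from main, line 35]
Origin of each log line:
  1 — main, line 32
  2 — sum_active, line 17
  3 — shape_report, line 8
  4-7 — shape_report, line 12
  8 — shape_report, line 13
  9 — sum_active, line 20
  10-16 — mix_signals, line 4
  17 — main, line 34
  18 — gauge_drift, line 24
A correct fix: line 10: replace `1` with `0`.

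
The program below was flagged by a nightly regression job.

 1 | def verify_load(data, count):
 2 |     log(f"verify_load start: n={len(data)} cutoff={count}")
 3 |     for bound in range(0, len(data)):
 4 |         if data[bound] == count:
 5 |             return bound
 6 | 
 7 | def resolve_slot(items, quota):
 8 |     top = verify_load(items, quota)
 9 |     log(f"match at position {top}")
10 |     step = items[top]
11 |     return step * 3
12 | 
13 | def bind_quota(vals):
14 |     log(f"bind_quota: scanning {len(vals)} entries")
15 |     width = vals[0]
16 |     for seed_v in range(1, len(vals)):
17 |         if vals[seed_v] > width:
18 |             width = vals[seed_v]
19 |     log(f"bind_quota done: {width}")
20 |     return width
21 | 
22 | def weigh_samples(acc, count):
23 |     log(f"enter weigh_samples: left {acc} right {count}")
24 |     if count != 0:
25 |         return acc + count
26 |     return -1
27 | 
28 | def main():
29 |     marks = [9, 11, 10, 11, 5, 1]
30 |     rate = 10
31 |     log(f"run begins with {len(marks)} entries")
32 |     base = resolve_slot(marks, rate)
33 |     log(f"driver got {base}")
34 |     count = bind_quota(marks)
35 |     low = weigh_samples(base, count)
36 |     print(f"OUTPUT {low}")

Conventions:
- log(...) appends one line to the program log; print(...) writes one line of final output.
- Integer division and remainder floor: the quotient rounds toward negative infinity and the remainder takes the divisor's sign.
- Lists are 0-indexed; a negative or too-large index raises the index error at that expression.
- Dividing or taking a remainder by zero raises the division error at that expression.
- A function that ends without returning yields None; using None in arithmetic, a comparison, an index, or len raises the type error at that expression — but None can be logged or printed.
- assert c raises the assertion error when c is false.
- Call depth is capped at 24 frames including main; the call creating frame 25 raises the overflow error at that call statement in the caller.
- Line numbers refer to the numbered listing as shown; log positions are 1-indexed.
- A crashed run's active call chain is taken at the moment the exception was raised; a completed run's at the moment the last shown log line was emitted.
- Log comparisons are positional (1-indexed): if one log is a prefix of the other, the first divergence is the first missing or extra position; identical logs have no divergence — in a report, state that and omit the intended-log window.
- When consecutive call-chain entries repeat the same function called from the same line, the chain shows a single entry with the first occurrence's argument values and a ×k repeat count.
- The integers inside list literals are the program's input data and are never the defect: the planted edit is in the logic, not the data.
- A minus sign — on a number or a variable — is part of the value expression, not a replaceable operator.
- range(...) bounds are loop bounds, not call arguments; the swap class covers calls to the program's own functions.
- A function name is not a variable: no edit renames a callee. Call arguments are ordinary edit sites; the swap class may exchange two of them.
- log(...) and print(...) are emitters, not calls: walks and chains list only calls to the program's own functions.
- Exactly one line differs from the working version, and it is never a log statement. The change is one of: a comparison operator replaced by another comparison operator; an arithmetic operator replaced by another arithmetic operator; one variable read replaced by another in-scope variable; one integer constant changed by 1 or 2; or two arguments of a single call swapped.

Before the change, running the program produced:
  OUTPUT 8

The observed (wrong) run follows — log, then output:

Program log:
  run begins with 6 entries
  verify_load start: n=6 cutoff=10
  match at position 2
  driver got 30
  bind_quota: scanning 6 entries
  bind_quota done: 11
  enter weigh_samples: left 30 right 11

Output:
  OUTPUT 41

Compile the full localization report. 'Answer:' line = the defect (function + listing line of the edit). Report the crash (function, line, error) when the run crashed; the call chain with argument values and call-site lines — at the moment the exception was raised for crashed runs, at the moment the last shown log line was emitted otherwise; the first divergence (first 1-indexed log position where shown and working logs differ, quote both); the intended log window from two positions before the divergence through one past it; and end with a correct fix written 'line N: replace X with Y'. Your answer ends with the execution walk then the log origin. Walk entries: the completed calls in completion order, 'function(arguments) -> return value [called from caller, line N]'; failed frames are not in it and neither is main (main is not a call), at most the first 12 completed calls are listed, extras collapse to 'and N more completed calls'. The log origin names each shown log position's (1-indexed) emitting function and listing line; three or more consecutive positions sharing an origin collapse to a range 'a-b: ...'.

Answer: the defect is in weigh_samples at line 25.
Core observation: No log line changed; the fault shows up purely in the output.
Call chain: main -> weigh_samples(30, 11) (called at line 35).
First divergence: none — the logs agree in full.
Execution walk:
  verify_load([9, 11, 10, 11, 5, 1], 10) -> 2  [called from resolve_slot, line 8]
  resolve_slot([9, 11, 10, 11, 5, 1], 10) -> 30  [called from main, line 32]
  bind_quota([9, 11, 10, 11, 5, 1]) -> 11  [called from main, line 34]
  weigh_samples(30, 11) -> 41  [called from main, line 35]
Log origin:
  1: from main, line 31
  2: from verify_load, line 2
  3: from resolve_slot, line 9
  4: from main, line 33
  5: from bind_quota, line 14
  6: from bind_quota, line 19
  7: from weigh_samples, line 23
A correct fix: line 25: replace `+` with `%`.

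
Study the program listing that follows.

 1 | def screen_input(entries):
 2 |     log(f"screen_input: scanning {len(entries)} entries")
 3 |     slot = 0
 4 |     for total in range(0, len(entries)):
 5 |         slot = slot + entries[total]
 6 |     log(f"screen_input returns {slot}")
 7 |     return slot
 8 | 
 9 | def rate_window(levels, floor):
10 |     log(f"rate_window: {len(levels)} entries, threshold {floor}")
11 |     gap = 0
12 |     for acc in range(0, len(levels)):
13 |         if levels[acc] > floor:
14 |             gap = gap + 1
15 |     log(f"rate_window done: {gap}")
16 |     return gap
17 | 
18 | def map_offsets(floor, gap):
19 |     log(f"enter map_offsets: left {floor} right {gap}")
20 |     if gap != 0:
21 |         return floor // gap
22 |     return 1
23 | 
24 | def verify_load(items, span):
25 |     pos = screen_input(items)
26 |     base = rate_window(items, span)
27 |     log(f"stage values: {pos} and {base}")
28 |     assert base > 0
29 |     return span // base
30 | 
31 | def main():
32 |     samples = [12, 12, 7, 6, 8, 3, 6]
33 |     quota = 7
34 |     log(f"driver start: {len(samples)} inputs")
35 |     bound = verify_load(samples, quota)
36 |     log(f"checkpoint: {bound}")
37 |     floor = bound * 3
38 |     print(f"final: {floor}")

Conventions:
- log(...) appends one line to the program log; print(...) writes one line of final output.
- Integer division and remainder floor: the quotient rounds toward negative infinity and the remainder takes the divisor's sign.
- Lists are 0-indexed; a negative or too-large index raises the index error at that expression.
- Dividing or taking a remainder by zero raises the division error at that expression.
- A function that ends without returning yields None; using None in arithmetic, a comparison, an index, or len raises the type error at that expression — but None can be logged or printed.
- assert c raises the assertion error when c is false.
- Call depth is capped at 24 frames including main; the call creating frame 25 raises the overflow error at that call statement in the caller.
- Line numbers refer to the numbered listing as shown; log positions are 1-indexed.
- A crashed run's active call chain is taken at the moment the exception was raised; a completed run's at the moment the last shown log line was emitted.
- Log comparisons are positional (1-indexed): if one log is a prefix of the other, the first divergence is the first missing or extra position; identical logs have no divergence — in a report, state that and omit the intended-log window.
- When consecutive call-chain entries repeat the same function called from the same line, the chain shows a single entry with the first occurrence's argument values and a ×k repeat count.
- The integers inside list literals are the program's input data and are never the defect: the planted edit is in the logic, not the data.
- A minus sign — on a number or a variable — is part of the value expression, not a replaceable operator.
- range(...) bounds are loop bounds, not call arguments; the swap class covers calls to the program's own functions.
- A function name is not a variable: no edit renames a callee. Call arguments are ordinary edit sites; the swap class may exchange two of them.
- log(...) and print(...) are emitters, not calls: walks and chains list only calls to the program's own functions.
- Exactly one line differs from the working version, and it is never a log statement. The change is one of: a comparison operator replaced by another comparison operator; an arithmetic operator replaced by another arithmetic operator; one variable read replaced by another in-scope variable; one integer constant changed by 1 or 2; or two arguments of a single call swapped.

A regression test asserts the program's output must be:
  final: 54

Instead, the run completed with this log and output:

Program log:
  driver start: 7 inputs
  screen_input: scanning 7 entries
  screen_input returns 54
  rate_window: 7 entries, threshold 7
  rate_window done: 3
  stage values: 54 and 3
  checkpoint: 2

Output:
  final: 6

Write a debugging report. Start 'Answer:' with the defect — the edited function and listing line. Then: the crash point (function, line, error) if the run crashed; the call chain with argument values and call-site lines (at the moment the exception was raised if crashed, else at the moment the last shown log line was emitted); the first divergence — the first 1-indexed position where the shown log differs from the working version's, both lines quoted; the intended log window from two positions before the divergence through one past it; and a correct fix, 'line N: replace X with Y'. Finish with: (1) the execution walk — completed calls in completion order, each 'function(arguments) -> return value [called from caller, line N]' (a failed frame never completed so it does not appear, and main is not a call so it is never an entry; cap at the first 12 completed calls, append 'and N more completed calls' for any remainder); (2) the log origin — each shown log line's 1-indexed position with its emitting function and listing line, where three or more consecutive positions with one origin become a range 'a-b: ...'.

Answer: the defect is in verify_load at line 29.
Core observation: At log position 7 the runs split — shown 'checkpoint: 2', but the working version logs 'checkpoint: 18'.
Call chain: main.
First divergence: position 7 — the shown line 'checkpoint: 2' should read 'checkpoint: 18'.
Intended log window:
  5: rate_window done: 3
  6: stage values: 54 and 3
  7: checkpoint: 18
Execution walk:
  screen_input([12, 12, 7, 6, 8, 3, 6]) -> 54  [called from verify_load, line 25]
  rate_window([12, 12, 7, 6, 8, 3, 6], 7) -> 3  [called from verify_load, line 26]
  verify_load([12, 12, 7, 6, 8, 3, 6], 7) -> 2  [called from main, line 35]
Log origins:
  1: logged in main at line 34
  2: logged in screen_input at line 2
  3: logged in screen_input at line 6
  4: logged in rate_window at line 10
  5: logged in rate_window at line 15
  6: logged in verify_load at line 27
  7: logged in main at line 36
A correct fix: line 29: replace `span` with `pos`.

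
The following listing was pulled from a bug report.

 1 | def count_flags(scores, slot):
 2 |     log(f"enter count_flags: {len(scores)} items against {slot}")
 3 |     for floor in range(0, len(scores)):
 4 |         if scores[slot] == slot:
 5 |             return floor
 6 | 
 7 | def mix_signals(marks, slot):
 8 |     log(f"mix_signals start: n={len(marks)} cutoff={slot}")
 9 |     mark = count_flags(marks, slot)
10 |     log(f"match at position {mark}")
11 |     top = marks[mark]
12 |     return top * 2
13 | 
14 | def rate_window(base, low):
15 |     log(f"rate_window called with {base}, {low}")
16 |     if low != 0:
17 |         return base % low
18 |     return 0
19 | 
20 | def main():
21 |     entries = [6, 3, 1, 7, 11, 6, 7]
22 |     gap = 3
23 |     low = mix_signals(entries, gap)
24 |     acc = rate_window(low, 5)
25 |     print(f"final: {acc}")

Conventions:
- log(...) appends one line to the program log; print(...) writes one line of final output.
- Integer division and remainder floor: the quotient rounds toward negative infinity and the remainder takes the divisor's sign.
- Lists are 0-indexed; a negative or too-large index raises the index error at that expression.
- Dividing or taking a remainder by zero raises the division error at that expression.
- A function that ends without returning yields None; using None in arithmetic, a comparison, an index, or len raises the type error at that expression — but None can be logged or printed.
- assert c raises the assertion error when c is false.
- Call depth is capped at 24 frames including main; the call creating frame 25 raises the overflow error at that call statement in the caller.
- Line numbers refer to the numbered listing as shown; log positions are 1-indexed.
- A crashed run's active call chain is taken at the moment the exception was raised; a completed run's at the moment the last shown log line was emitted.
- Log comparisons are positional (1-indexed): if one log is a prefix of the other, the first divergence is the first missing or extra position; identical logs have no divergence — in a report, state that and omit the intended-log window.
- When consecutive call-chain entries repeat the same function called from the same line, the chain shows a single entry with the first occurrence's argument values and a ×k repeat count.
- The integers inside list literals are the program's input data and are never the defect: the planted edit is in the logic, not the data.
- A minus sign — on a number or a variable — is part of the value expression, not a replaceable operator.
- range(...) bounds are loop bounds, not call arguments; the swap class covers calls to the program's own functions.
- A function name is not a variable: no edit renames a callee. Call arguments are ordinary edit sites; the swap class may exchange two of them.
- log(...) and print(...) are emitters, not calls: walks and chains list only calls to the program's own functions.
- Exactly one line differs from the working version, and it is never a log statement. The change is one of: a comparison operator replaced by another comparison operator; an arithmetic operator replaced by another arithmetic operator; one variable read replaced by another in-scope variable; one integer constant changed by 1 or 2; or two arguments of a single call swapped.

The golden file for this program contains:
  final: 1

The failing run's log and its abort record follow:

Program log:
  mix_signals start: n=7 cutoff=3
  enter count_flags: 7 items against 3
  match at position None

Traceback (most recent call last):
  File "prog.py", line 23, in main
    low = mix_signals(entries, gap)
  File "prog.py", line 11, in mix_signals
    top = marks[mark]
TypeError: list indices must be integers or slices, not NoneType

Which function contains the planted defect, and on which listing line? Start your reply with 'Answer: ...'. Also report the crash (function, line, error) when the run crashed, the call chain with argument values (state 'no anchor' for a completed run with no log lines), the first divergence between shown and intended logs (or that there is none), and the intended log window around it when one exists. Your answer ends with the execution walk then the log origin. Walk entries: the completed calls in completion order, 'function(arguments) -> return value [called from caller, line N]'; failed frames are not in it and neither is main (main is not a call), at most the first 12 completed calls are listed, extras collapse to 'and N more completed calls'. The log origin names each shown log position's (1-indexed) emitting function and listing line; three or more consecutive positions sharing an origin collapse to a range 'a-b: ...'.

Answer: the defect is in count_flags at line 4.
Key fact: The earliest visible damage is log position 3 — 'match at position None' rather than the intended 'match at position 1'.
Crash: mix_signals, line 11, TypeError.
Call chain: main -> mix_signals([6, 3, 1, 7, 11, 6, 7], 3) (called at line 23).
First divergence: position 3; shown 'match at position None' vs intended 'match at position 1'.
Intended log window:
  1: mix_signals start: n=7 cutoff=3
  2: enter count_flags: 7 items against 3
  3: match at position 1
  4: rate_window called with 6, 5
Execution walk:
  count_flags([6, 3, 1, 7, 11, 6, 7], 3) -> None  [called from mix_signals, line 9]
Log line origins:
  1: logged in mix_signals at line 8
  2: logged in count_flags at line 2
  3: logged in mix_signals at line 10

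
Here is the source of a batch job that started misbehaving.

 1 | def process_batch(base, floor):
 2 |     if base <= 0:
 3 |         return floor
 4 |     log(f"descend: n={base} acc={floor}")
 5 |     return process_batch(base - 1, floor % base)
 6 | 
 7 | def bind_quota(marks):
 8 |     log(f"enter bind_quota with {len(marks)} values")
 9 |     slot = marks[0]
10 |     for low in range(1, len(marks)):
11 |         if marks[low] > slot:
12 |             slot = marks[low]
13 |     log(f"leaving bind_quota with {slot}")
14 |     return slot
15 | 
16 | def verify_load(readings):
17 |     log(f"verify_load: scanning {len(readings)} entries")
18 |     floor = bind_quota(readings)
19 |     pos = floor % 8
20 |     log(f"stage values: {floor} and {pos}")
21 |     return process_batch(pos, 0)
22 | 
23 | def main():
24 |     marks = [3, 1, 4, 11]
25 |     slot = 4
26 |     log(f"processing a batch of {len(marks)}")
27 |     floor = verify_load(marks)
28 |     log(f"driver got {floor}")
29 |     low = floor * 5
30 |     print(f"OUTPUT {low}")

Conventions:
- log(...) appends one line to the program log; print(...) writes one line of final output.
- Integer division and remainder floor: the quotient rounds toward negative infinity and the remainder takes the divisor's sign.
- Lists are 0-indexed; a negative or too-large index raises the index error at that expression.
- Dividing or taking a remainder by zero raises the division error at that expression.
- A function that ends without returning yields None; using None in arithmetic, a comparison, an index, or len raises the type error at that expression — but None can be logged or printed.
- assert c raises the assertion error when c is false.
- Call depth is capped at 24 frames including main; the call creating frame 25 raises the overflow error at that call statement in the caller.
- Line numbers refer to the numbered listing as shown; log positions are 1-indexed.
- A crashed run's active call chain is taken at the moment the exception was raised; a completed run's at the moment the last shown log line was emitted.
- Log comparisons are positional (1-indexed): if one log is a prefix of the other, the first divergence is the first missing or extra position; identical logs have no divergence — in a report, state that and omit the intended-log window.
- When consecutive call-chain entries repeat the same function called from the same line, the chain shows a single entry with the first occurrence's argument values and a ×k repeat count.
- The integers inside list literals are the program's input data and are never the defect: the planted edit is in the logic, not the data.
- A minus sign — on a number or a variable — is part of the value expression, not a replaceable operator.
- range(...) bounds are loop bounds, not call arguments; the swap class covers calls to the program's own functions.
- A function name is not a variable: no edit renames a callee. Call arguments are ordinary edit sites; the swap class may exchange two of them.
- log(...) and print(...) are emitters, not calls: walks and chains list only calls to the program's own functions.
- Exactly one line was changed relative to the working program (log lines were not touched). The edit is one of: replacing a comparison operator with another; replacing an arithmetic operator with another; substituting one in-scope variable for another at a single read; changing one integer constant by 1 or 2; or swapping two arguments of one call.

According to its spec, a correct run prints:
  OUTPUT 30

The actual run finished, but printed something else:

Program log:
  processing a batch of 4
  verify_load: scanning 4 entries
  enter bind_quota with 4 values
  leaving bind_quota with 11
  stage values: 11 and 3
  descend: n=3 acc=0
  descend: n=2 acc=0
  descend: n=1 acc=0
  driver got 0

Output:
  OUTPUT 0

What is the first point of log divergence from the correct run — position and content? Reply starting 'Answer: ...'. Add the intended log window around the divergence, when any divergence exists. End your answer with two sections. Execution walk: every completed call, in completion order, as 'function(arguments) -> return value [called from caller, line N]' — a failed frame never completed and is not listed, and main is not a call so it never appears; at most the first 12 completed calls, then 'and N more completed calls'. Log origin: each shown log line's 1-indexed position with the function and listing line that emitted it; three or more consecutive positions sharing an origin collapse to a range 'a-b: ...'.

Answer: position 7 — the shown line 'descend: n=2 acc=0' should read 'descend: n=2 acc=3'.
Intended log window:
  5: stage values: 11 and 3
  6: descend: n=3 acc=0
  7: descend: n=2 acc=3
  8: descend: n=1 acc=5
Execution walk:
  bind_quota([3, 1, 4, 11]) -> 11  [called from verify_load, line 18]
  process_batch(0, 0) -> 0  [called from process_batch, line 5]
  process_batch(1, 0) -> 0  [called from process_batch, line 5]
  process_batch(2, 0) -> 0  [called from process_batch, line 5]
  process_batch(3, 0) -> 0  [called from verify_load, line 21]
  verify_load([3, 1, 4, 11]) -> 0  [called from main, line 27]
Log origin:
  1: logged in main at line 26
  2: logged in verify_load at line 17
  3: logged in bind_quota at line 8
  4: logged in bind_quota at line 13
  5: logged in verify_load at line 20
  6-8: logged in process_batch at line 4
  9: logged in main at line 28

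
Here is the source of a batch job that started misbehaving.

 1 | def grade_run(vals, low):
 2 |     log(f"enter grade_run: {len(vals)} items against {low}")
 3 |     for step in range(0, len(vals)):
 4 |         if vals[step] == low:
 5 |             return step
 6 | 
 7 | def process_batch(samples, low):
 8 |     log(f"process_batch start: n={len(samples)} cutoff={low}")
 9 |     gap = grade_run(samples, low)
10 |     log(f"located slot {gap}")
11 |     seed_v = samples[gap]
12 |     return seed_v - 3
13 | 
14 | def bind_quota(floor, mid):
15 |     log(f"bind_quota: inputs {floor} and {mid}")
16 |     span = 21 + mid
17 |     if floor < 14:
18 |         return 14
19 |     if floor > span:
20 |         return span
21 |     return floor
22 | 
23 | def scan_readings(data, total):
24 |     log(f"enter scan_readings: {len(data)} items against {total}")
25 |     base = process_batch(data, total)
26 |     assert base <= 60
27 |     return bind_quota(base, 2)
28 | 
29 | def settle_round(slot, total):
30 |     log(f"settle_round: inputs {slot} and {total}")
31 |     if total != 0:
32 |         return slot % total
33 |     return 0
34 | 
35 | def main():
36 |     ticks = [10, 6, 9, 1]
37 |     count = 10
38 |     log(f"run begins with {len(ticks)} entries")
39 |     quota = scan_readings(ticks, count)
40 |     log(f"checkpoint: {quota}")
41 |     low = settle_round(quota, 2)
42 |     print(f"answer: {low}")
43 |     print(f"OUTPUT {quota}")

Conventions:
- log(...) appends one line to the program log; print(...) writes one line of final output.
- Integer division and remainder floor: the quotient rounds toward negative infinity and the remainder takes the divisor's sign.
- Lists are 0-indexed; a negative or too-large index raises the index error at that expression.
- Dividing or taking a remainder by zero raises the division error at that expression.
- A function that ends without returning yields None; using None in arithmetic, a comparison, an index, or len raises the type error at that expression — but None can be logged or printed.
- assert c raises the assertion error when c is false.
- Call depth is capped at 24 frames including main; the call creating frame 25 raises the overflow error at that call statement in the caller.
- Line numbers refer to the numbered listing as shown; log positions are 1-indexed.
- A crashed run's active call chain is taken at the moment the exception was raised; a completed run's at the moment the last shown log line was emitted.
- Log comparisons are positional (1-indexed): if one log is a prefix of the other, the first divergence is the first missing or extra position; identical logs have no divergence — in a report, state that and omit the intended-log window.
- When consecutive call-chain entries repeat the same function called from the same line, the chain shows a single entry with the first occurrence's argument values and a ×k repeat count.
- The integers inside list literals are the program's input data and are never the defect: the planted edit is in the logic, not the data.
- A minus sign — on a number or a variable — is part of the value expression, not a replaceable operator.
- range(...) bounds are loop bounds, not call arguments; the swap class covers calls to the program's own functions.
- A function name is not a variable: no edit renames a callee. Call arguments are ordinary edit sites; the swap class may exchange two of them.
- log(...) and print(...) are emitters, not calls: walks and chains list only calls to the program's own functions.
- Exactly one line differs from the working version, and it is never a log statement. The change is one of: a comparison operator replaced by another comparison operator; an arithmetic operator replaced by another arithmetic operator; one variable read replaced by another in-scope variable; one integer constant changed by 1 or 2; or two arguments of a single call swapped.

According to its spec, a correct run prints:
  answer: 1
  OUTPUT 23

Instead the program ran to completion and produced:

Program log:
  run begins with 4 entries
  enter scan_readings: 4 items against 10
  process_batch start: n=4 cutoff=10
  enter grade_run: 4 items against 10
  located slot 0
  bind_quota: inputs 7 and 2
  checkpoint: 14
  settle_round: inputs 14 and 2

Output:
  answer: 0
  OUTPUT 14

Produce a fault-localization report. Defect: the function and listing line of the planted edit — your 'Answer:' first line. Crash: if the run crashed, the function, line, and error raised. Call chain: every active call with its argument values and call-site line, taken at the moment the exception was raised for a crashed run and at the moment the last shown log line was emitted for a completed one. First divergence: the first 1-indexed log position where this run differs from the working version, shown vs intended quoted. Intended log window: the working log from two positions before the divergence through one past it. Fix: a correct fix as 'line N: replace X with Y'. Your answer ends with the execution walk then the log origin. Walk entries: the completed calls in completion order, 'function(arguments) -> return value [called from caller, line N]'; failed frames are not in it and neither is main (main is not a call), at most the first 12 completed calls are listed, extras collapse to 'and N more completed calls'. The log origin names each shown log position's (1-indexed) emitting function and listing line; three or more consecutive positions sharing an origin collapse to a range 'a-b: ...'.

Answer: the defect is in process_batch at line 12.
Key observation: Everything matches until log position 6, which reads 'bind_quota: inputs 7 and 2' in place of 'bind_quota: inputs 30 and 2'.
Call chain: main -> settle_round(14, 2) (called at line 41).
First divergence: position 6 — the shown line 'bind_quota: inputs 7 and 2' should read 'bind_quota: inputs 30 and 2'.
Intended log window:
  4: enter grade_run: 4 items against 10
  5: located slot 0
  6: bind_quota: inputs 30 and 2
  7: checkpoint: 23
Execution walk:
  grade_run([10, 6, 9, 1], 10) -> 0  [called from process_batch, line 9]
  process_batch([10, 6, 9, 1], 10) -> 7  [called from scan_readings, line 25]
  bind_quota(7, 2) -> 14  [called from scan_readings, line 27]
  scan_readings([10, 6, 9, 1], 10) -> 14  [called from main, line 39]
  settle_round(14, 2) -> 0  [called from main, line 41]
Log origins:
  1: from main, line 38
  2: from scan_readings, line 24
  3: from process_batch, line 8
  4: from grade_run, line 2
  5: from process_batch, line 10
  6: from bind_quota, line 15
  7: from main, line 40
  8: from settle_round, line 30
A correct fix: line 12: replace `-` with `*`.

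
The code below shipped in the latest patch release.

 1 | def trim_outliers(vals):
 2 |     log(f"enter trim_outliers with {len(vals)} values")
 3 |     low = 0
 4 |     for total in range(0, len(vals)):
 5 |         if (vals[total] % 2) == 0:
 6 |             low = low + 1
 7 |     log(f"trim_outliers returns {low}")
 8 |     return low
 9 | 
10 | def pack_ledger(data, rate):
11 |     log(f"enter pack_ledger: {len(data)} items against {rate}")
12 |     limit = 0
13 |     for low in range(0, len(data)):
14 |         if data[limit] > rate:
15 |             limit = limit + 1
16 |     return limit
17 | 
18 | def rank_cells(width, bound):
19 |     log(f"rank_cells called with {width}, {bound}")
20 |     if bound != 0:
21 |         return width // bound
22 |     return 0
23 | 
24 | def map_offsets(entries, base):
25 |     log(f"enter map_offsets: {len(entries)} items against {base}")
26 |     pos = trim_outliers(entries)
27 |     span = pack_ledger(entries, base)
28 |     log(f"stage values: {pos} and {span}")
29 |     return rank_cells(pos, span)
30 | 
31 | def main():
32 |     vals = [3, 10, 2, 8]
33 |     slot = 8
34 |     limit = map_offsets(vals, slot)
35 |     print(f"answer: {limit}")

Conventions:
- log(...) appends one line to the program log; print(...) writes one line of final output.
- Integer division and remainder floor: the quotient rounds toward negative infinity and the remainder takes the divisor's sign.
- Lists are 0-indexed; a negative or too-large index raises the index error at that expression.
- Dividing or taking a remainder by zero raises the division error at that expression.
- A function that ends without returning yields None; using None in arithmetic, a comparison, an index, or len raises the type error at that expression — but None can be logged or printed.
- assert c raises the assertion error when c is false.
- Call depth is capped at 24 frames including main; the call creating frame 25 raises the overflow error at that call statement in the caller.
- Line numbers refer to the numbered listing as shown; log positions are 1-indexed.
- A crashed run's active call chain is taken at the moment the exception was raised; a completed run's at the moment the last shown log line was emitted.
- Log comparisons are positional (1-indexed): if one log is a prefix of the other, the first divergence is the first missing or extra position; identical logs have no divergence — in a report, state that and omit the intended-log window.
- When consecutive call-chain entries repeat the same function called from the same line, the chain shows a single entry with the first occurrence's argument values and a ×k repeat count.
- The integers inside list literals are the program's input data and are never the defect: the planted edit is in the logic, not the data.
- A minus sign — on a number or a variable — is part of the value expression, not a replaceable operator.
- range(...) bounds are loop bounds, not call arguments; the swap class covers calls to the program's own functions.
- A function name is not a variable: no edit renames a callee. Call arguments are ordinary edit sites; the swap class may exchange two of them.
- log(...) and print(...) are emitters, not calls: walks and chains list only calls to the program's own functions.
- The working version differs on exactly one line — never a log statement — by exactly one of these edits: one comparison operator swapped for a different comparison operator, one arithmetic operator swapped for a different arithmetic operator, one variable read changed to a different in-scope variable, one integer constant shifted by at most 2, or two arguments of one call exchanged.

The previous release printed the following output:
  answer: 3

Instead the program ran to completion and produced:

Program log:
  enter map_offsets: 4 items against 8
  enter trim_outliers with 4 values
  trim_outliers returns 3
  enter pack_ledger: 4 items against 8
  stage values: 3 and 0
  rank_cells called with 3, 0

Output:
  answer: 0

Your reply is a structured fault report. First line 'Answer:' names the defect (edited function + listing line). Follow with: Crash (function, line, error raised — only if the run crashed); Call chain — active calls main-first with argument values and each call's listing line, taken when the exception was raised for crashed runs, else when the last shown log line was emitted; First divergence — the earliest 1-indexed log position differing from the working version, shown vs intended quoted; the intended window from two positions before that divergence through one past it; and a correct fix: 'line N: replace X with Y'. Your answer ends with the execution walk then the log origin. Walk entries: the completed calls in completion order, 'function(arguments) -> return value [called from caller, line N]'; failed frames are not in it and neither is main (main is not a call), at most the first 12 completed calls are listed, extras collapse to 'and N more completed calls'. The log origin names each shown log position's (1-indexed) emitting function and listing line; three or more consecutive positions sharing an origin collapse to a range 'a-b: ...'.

Answer: the defect is in pack_ledger at line 14.
Key observation: At log position 5 the runs split — shown 'stage values: 3 and 0', but the working version logs 'stage values: 3 and 1'.
Call chain: main -> map_offsets([3, 10, 2, 8], 8) (called at line 34) -> rank_cells(3, 0) (called at line 29).
First divergence: position 5; shown 'stage values: 3 and 0' vs intended 'stage values: 3 and 1'.
Intended log window:
  3: trim_outliers returns 3
  4: enter pack_ledger: 4 items against 8
  5: stage values: 3 and 1
  6: rank_cells called with 3, 1
Execution walk:
  trim_outliers([3, 10, 2, 8]) -> 3  [called from map_offsets, line 26]
  pack_ledger([3, 10, 2, 8], 8) -> 0  [called from map_offsets, line 27]
  rank_cells(3, 0) -> 0  [called from map_offsets, line 29]
  map_offsets([3, 10, 2, 8], 8) -> 0  [called from main, line 34]
Origin of each log line:
  1: from map_offsets, line 25
  2: from trim_outliers, line 2
  3: from trim_outliers, line 7
  4: from pack_ledger, line 11
  5: from map_offsets, line 28
  6: from rank_cells, line 19
A correct fix: line 14: replace `limit` with `low`.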